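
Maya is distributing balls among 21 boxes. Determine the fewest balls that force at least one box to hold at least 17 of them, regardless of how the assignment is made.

With 336 balls one could put exactly 16 in each of the 21 boxes, and no box would reach 17.
By pigeonhole, one more ball must land in a box that already has 16, giving it 17.
So 21 × 16 + 1 = 337 balls are required.

337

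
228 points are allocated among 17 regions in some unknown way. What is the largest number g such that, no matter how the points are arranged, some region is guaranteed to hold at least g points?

14

By pigeonhole, the 17 regions are the holes and the 228 points are the pigeons.
If every region held at most 13 points, the total would be at most 17 × 13 = 221, which is less than 228.
So some region holds at least ⌈228/17⌉ = 14 points.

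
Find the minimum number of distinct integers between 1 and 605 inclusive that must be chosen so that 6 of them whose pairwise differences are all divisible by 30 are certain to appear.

151

Integers whose pairwise differences are multiples of 30 are exactly those sharing a remainder mod 30. By pigeonhole, the 30 residue classes mod 30 are the pigeonholes.
With 150 integers one could put 5 in each residue class and have no class reach 6.
The 151st integer pushes some class to 6, so 30·5 + 1 = 151.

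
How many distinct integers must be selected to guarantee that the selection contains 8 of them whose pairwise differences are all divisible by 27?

Integers whose pairwise differences are multiples of 27 are exactly those sharing a remainder mod 27. The 27 residue classes mod 27 are the pigeonholes.
With 189 integers one could put 7 in each residue class and have no class reach 8.
The 190th integer pushes some class to 8, so 27·7 + 1 = 190.

190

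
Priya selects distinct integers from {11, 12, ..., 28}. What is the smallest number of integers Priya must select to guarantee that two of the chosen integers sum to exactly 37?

11

A set avoiding the sum 37 can contain at most one of each pair {x, 37−x}, plus the 2 elements whose complement lies outside the range.
The integers 19, …, 28 (10 of them) are such a set: any two sum to at least 19+20 = 39 > 37.
Any 11th integer completes one of the 8 pairs, so 11 choices force a sum of 37.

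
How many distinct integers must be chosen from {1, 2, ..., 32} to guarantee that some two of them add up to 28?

A set avoiding the sum 28 can contain at most one of each pair {x, 28−x}, plus the 6 elements whose complement lies outside the range or equal to its own complement.
The integers 14, …, 32 (19 of them) are such a set: any two sum to at least 14+15 = 29 > 28.
By pigeonhole, any 20th integer completes one of the 13 pairs, so 20 choices force a sum of 28.

20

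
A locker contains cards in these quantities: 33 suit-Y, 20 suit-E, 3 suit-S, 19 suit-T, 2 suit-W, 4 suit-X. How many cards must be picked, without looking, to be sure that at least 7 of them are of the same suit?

28

By pigeonhole, put each drawn card into a box by suit. The largest draw with every box below 7 takes min(count, 6) from each suit; suits with fewer than 6 contribute all they have.
Σ min(cᵢ, 6) = 6 + 6 + 3 + 6 + 2 + 4 = 27.
Draw number 27 + 1 = 28 must push one box to 7.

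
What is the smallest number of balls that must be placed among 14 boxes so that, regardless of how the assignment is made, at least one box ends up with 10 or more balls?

With 126 balls one could put exactly 9 in each of the 14 boxes, and no box would reach 10.
By the pigeonhole principle, one more ball must land in a box that already has 9, giving it 10.
So 14 × 9 + 1 = 127 balls are required.

127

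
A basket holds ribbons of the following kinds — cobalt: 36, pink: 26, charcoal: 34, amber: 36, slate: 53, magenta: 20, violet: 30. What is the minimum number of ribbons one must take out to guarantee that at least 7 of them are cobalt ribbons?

206

In the worst case for collecting cobalt ribbons, every non-cobalt ribbon comes out first.
There are 26 + 34 + 36 + 53 + 20 + 30 = 199 non-cobalt ribbons altogether.
After those, each further ribbon must be cobalt, so 199 + 7 = 206 draws guarantee 7 cobalt ribbons.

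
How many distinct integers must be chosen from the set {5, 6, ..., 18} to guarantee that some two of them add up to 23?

8

A set avoiding the sum 23 can contain at most one of each pair {x, 23−x}.
The integers 12, …, 18 (7 of them) are such a set: any two sum to at least 12+13 = 25 > 23.
Any 8th integer completes one of the 7 pairs, so 8 choices force a sum of 23.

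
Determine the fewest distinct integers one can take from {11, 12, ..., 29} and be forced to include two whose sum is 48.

15

Two chosen integers sum to 48 exactly when both halves of some pair {x, 48−x} with 19 ≤ x ≤ 48−x ≤ 29 are chosen — 5 such pairs.
The remaining 9 elements (those with no distinct partner in range) can never complete a 48-sum, so the worst case takes all of them and one from each pair: 9 + 5 = 14.
The 15th integer has to be the second member of some pair, so 14 + 1 = 15.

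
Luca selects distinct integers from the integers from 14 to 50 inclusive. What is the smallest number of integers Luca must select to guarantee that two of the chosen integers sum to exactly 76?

A set avoiding the sum 76 can contain at most one of each pair {x, 76−x}, plus the 13 elements whose complement lies outside the range or equal to its own complement.
The integers 14, …, 38 (25 of them) are such a set: any two sum to at least 14+15 = 29 and at most 37+38 = 75 < 76.
Any 26th integer completes one of the 12 pairs, so 26 choices force a sum of 76.

26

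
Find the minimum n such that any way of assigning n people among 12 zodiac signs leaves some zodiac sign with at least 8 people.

With 84 people one could put exactly 7 in each of the 12 zodiac signs, and no zodiac sign would reach 8.
One more person must land in a zodiac sign that already has 7, giving it 8.
So 12 × 7 + 1 = 85 people are required.

85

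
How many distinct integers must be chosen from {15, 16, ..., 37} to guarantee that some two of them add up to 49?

14

Group the elements by complementary pair {x, 49−x}: {15,34}, {16,33}, {17,32}, …, giving 10 two-element pairs and 3 integers whose partner 49−x falls outside [15,37].
Treating each of those 13 groups as a pigeonhole, one can pick one integer per group — 13 integers — with no two summing to 49.
The 14th integer lands in an occupied pair, forcing a sum of 49.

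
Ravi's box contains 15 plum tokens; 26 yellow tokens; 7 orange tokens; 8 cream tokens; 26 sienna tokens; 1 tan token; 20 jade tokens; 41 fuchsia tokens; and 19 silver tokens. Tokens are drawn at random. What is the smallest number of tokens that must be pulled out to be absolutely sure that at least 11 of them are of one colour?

The 9 colours are the holes; the tokens drawn are the pigeons.
To avoid 11 of any one colour, the worst case takes at most 10 of each colour, or every token of a colour that has fewer than 10.
That gives 10 + 10 + 7 + 8 + 10 + 1 + 10 + 10 + 10 = 76 tokens with no colour reaching 11.
The next token forces some colour to 11, so 76 + 1 = 77.

77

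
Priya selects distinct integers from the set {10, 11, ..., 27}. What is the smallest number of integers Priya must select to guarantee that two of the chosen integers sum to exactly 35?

11

Group the elements by complementary pair {x, 35−x}: {10,25}, {11,24}, {12,23}, …, giving 8 two-element pairs and 2 integers whose partner 35−x falls outside [10,27].
Treating each of those 10 groups as a pigeonhole, one can pick one integer per group — 10 integers — with no two summing to 35.
The 11th integer lands in an occupied pair, forcing a sum of 35.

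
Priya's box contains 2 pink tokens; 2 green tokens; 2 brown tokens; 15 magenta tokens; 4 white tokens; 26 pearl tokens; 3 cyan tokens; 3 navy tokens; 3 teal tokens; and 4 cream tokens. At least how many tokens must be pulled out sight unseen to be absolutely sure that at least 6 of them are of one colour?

By the pigeonhole principle, the 10 colours are the holes; the tokens drawn are the pigeons.
To avoid 6 of any one colour, the worst case takes at most 5 of each colour, or every token of a colour that has fewer than 5.
That gives 2 + 2 + 2 + 5 + 4 + 5 + 3 + 3 + 3 + 4 = 33 tokens with no colour reaching 6.
The next token forces some colour to 6, so 33 + 1 = 34.

34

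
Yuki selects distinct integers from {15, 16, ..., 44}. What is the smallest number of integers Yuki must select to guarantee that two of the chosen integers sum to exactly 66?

Two chosen integers sum to 66 exactly when both halves of some pair {x, 66−x} with 22 ≤ x ≤ 66−x ≤ 44 are chosen — 11 such pairs.
The remaining 8 elements (those with no distinct partner in range) can never complete a 66-sum, so the worst case takes all of them and one from each pair: 8 + 11 = 19.
Pigeonhole: the 20th integer has to be the second member of some pair, so 19 + 1 = 20.

20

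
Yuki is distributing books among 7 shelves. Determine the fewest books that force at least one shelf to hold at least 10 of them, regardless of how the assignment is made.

64

With 63 books one could put exactly 9 in each of the 7 shelves, and no shelf would reach 10.
By pigeonhole, one more book must land in a shelf that already has 9, giving it 10.
So 7 × 9 + 1 = 64 books are required.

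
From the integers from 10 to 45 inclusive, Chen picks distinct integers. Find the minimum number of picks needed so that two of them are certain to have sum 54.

Group the elements by complementary pair {x, 54−x}: {10,44}, {11,43}, {12,42}, …, giving 17 two-element pairs, the single value 27 (it cannot pair with itself since the integers are distinct), and 1 integer whose partner 54−x falls outside [10,45].
Treating each of those 19 groups as a pigeonhole, one can pick one integer per group — 19 integers — with no two summing to 54.
The 20th integer lands in an occupied pair, forcing a sum of 54.

20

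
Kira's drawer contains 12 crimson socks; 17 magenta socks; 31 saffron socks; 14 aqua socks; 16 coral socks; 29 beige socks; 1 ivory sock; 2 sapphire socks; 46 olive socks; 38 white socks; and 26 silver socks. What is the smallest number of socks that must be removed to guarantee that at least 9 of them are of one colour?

76

By pigeonhole, the 11 colours are the holes; the socks drawn are the pigeons.
To avoid 9 of any one colour, the worst case takes at most 8 of each colour, or every sock of a colour that has fewer than 8.
That gives 8 + 8 + 8 + 8 + 8 + 8 + 1 + 2 + 8 + 8 + 8 = 75 socks with no colour reaching 9.
The next sock forces some colour to 9, so 75 + 1 = 76.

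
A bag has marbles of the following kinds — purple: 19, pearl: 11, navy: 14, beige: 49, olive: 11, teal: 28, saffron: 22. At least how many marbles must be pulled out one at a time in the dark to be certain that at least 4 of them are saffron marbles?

In the worst case for collecting saffron marbles, every non-saffron marble comes out first.
There are 19 + 11 + 14 + 49 + 11 + 28 = 132 non-saffron marbles altogether.
After those, each further marble must be saffron, so 132 + 4 = 136 draws guarantee 4 saffron marbles.

136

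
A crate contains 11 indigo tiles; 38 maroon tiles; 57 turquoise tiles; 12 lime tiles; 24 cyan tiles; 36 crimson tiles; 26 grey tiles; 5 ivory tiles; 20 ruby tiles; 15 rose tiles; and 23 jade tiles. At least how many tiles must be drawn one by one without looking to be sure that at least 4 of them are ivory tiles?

In the worst case for collecting ivory tiles, every non-ivory tile comes out first.
There are 11 + 38 + 57 + 12 + 24 + 36 + 26 + 20 + 15 + 23 = 262 non-ivory tiles altogether.
After those, each further tile must be ivory, so 262 + 4 = 266 draws guarantee 4 ivory tiles.

266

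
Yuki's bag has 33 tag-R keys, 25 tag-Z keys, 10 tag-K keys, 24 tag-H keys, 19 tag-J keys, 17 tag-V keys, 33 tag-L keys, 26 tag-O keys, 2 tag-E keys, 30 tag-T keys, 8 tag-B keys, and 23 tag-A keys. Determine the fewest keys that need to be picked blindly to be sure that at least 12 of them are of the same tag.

120

An adversary could hand out at most 11 keys per tag (tag-K, tag-E, tag-B run out sooner): 11 + 11 + 10 + 11 + 11 + 11 + 11 + 11 + 2 + 11 + 8 + 11 = 119 keys and still no tag has 12.
One more key lands in a tag already at 11, so 120 draws are enough and 119 are not.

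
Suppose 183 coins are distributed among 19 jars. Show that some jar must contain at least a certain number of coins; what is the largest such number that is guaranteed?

10

By pigeonhole, the 19 jars are the holes and the 183 coins are the pigeons.
If every jar held at most 9 coins, the total would be at most 19 × 9 = 171, which is less than 183.
So some jar holds at least ⌈183/19⌉ = 10 coins.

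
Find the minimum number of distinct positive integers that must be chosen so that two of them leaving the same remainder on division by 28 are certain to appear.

29

Pigeonhole: the 28 residue classes mod 28 are the pigeonholes.
With 28 integers one could put 1 in each residue class and have no class reach 2.
The 29th integer pushes some class to 2, so 28·1 + 1 = 29.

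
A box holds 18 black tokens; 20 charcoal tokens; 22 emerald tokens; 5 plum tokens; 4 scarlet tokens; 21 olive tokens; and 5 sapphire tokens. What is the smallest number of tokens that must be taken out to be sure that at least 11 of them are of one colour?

Put each drawn token into a box by colour. The largest draw with every box below 11 takes min(count, 10) from each colour; colours with fewer than 10 contribute all they have.
Σ min(cᵢ, 10) = 10 + 10 + 10 + 5 + 4 + 10 + 5 = 54.
Draw number 54 + 1 = 55 must push one box to 11.

55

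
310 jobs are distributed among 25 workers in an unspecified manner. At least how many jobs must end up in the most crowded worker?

By the pigeonhole principle, the 25 workers are the holes and the 310 jobs are the pigeons.
If every worker held at most 12 jobs, the total would be at most 25 × 12 = 300, which is less than 310.
So some worker holds at least ⌈310/25⌉ = 13 jobs.

13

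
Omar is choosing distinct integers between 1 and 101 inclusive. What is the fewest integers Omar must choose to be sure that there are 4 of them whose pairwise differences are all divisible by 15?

Integers whose pairwise differences are multiples of 15 are exactly those sharing a remainder mod 15. The 15 residue classes mod 15 are the pigeonholes.
With 45 integers one could put 3 in each residue class and have no class reach 4.
The 46th integer pushes some class to 4, so 15·3 + 1 = 46.

46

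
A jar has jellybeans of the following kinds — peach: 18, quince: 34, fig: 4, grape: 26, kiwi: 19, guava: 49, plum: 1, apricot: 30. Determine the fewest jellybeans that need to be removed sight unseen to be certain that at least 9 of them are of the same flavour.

The 8 flavours are the holes; the jellybeans drawn are the pigeons.
To avoid 9 of any one flavour, the worst case takes at most 8 of each flavour, or every jellybean of a flavour that has fewer than 8.
That gives 8 + 8 + 4 + 8 + 8 + 8 + 1 + 8 = 53 jellybeans with no flavour reaching 9.
The next jellybean forces some flavour to 9, so 53 + 1 = 54.

54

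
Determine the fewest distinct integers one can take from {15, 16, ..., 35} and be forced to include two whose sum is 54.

Group the elements by complementary pair {x, 54−x}: {19,35}, {20,34}, {21,33}, …, giving 8 two-element pairs, the single value 27 (it cannot pair with itself since the integers are distinct), and 4 integers whose partner 54−x falls outside [15,35].
Pigeonhole: treating each of those 13 groups as a pigeonhole, one can pick one integer per group — 13 integers — with no two summing to 54.
The 14th integer lands in an occupied pair, forcing a sum of 54.

14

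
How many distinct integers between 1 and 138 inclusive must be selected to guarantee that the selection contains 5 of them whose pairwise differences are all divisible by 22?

Integers whose pairwise differences are multiples of 22 are exactly those sharing a remainder mod 22. Pigeonhole: the 22 residue classes mod 22 are the pigeonholes.
With 88 integers one could put 4 in each residue class and have no class reach 5.
The 89th integer pushes some class to 5, so 22·4 + 1 = 89.

89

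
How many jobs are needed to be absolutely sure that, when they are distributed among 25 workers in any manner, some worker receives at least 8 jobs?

With 175 jobs one could put exactly 7 in each of the 25 workers, and no worker would reach 8.
Pigeonhole: one more job must land in a worker that already has 7, giving it 8.
So 25 × 7 + 1 = 176 jobs are required.

176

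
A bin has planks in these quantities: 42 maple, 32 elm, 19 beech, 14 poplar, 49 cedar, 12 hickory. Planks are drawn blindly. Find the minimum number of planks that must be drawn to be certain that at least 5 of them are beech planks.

154

In the worst case for collecting beech planks, every non-beech plank comes out first.
There are 42 + 32 + 14 + 49 + 12 = 149 non-beech planks altogether.
After those, each further plank must be beech, so 149 + 5 = 154 draws guarantee 5 beech planks.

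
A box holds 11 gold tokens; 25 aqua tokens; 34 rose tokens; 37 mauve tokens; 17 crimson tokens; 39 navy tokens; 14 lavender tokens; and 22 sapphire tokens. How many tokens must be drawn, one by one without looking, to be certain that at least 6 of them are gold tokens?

194

In the worst case for collecting gold tokens, every non-gold token comes out first.
There are 25 + 34 + 37 + 17 + 39 + 14 + 22 = 188 non-gold tokens altogether.
After those, each further token must be gold, so 188 + 6 = 194 draws guarantee 6 gold tokens.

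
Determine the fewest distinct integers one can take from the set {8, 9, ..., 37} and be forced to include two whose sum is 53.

20

Two chosen integers sum to 53 exactly when both halves of some pair {x, 53−x} with 16 ≤ x ≤ 53−x ≤ 37 are chosen — 11 such pairs.
The remaining 8 elements (those with no distinct partner in range) can never complete a 53-sum, so the worst case takes all of them and one from each pair: 8 + 11 = 19.
The 20th integer has to be the second member of some pair, so 19 + 1 = 20.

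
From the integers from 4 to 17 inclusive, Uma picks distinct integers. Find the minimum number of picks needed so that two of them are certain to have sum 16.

11

Two chosen integers sum to 16 exactly when both halves of some pair {x, 16−x} with 4 ≤ x ≤ 16−x ≤ 12 are chosen — 4 such pairs.
The remaining 6 elements (those with no distinct partner in range) can never complete a 16-sum, so the worst case takes all of them and one from each pair: 6 + 4 = 10.
Pigeonhole: the 11th integer has to be the second member of some pair, so 10 + 1 = 11.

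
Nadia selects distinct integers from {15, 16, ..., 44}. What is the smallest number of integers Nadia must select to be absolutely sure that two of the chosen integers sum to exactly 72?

Group the elements by complementary pair {x, 72−x}: {28,44}, {29,43}, {30,42}, …, giving 8 two-element pairs, the single value 36 (it cannot pair with itself since the integers are distinct), and 13 integers whose partner 72−x falls outside [15,44].
By pigeonhole, treating each of those 22 groups as a pigeonhole, one can pick one integer per group — 22 integers — with no two summing to 72.
The 23rd integer lands in an occupied pair, forcing a sum of 72.

23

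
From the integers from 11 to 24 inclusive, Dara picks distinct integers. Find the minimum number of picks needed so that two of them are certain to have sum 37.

9

Two chosen integers sum to 37 exactly when both halves of some pair {x, 37−x} with 13 ≤ x ≤ 37−x ≤ 24 are chosen — 6 such pairs.
The remaining 2 elements (those with no distinct partner in range) can never complete a 37-sum, so the worst case takes all of them and one from each pair: 2 + 6 = 8.
The 9th integer has to be the second member of some pair, so 8 + 1 = 9.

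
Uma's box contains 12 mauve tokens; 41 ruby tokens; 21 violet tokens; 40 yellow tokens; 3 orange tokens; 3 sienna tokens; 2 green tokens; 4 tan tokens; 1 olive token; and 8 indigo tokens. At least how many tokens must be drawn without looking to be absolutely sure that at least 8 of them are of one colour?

The 10 colours are the holes; the tokens drawn are the pigeons.
To avoid 8 of any one colour, the worst case takes at most 7 of each colour, or every token of a colour that has fewer than 7.
That gives 7 + 7 + 7 + 7 + 3 + 3 + 2 + 4 + 1 + 7 = 48 tokens with no colour reaching 8.
The next token forces some colour to 8, so 48 + 1 = 49.

49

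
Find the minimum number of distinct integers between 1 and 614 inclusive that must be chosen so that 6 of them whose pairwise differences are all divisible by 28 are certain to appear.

141

Integers whose pairwise differences are multiples of 28 are exactly those sharing a remainder mod 28. By pigeonhole, the 28 residue classes mod 28 are the pigeonholes.
With 140 integers one could put 5 in each residue class and have no class reach 6.
The 141st integer pushes some class to 6, so 28·5 + 1 = 141.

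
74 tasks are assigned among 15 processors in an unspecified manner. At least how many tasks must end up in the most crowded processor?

By pigeonhole, the 15 processors are the holes and the 74 tasks are the pigeons.
If every processor held at most 4 tasks, the total would be at most 15 × 4 = 60, which is less than 74.
So some processor holds at least ⌈74/15⌉ = 5 tasks.

5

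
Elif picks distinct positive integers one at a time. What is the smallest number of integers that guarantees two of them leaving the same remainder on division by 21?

22

The 21 residue classes mod 21 are the pigeonholes.
With 21 integers one could put 1 in each residue class and have no class reach 2.
The 22nd integer pushes some class to 2, so 21·1 + 1 = 22.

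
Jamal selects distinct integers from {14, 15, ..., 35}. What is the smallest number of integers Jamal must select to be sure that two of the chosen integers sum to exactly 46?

Group the elements by complementary pair {x, 46−x}: {14,32}, {15,31}, {16,30}, …, giving 9 two-element pairs, the single value 23 (it cannot pair with itself since the integers are distinct), and 3 integers whose partner 46−x falls outside [14,35].
By pigeonhole, treating each of those 13 groups as a pigeonhole, one can pick one integer per group — 13 integers — with no two summing to 46.
The 14th integer lands in an occupied pair, forcing a sum of 46.

14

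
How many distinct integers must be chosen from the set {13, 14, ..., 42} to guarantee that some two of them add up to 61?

Group the elements by complementary pair {x, 61−x}: {19,42}, {20,41}, {21,40}, …, giving 12 two-element pairs and 6 integers whose partner 61−x falls outside [13,42].
Treating each of those 18 groups as a pigeonhole, one can pick one integer per group — 18 integers — with no two summing to 61.
The 19th integer lands in an occupied pair, forcing a sum of 61.

19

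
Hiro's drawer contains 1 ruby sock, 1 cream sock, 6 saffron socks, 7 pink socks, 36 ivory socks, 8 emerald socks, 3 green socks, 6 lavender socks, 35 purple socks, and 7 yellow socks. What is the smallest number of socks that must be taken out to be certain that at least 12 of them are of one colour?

The 10 colours are the holes; the socks drawn are the pigeons.
To avoid 12 of any one colour, the worst case takes at most 11 of each colour, or every sock of a colour that has fewer than 11.
That gives 1 + 1 + 6 + 7 + 11 + 8 + 3 + 6 + 11 + 7 = 61 socks with no colour reaching 12.
The next sock forces some colour to 12, so 61 + 1 = 62.

62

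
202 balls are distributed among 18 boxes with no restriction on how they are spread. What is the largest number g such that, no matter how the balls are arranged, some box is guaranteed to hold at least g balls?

12

The 18 boxes are the holes and the 202 balls are the pigeons.
If every box held at most 11 balls, the total would be at most 18 × 11 = 198, which is less than 202.
So some box holds at least ⌈202/18⌉ = 12 balls.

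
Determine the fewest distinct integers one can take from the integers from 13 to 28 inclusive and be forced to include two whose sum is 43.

Group the elements by complementary pair {x, 43−x}: {15,28}, {16,27}, {17,26}, …, giving 7 two-element pairs and 2 integers whose partner 43−x falls outside [13,28].
Treating each of those 9 groups as a pigeonhole, one can pick one integer per group — 9 integers — with no two summing to 43.
The 10th integer lands in an occupied pair, forcing a sum of 43.

10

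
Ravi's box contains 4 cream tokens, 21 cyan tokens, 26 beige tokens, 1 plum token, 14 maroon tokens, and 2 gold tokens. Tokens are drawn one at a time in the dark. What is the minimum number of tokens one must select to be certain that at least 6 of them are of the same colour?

23

An adversary could hand out at most 5 tokens per colour (cream, plum, gold run out sooner): 4 + 5 + 5 + 1 + 5 + 2 = 22 tokens and still no colour has 6.
Pigeonhole: one more token lands in a colour already at 5, so 23 draws are enough and 22 are not.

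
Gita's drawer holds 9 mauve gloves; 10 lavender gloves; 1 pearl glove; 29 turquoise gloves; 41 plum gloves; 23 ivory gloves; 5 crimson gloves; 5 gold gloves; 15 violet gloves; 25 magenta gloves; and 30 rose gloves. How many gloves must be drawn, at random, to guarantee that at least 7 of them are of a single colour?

60

By the pigeonhole principle, put each drawn glove into a box by colour. The largest draw with every box below 7 takes min(count, 6) from each colour; colours with fewer than 6 contribute all they have.
Σ min(cᵢ, 6) = 6 + 6 + 1 + 6 + 6 + 6 + 5 + 5 + 6 + 6 + 6 = 59.
Draw number 59 + 1 = 60 must push one box to 7.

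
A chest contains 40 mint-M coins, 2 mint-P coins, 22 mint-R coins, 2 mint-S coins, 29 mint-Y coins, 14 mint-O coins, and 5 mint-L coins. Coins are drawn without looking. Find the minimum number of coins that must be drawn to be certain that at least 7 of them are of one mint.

34

By the pigeonhole principle, the 7 mints are the holes; the coins drawn are the pigeons.
To avoid 7 of any one mint, the worst case takes at most 6 of each mint, or every coin of a mint that has fewer than 6.
That gives 6 + 2 + 6 + 2 + 6 + 6 + 5 = 33 coins with no mint reaching 7.
The next coin forces some mint to 7, so 33 + 1 = 34.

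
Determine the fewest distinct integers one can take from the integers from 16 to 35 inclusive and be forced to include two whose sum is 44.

15

Group the elements by complementary pair {x, 44−x}: {16,28}, {17,27}, {18,26}, …, giving 6 two-element pairs, the single value 22 (it cannot pair with itself since the integers are distinct), and 7 integers whose partner 44−x falls outside [16,35].
By pigeonhole, treating each of those 14 groups as a pigeonhole, one can pick one integer per group — 14 integers — with no two summing to 44.
The 15th integer lands in an occupied pair, forcing a sum of 44.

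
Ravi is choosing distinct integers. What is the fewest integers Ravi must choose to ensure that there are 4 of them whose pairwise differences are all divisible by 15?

46

Integers whose pairwise differences are multiples of 15 are exactly those sharing a remainder mod 15. By the pigeonhole principle, the 15 residue classes mod 15 are the pigeonholes.
With 45 integers one could put 3 in each residue class and have no class reach 4.
The 46th integer pushes some class to 4, so 15·3 + 1 = 46.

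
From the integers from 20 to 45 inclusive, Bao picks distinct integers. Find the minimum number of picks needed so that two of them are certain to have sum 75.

19

A set avoiding the sum 75 can contain at most one of each pair {x, 75−x}, plus the 10 elements whose complement lies outside the range.
The integers 20, …, 37 (18 of them) are such a set: any two sum to at least 20+21 = 41 and at most 36+37 = 73 < 75.
Pigeonhole: any 19th integer completes one of the 8 pairs, so 19 choices force a sum of 75.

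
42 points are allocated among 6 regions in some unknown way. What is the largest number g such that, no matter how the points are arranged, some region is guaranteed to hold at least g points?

The 6 regions are the holes and the 42 points are the pigeons.
If every region held at most 6 points, the total would be at most 6 × 6 = 36, which is less than 42.
So some region holds at least ⌈42/6⌉ = 7 points.

7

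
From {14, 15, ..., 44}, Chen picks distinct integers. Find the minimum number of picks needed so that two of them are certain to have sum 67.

Group the elements by complementary pair {x, 67−x}: {23,44}, {24,43}, {25,42}, …, giving 11 two-element pairs and 9 integers whose partner 67−x falls outside [14,44].
By the pigeonhole principle, treating each of those 20 groups as a pigeonhole, one can pick one integer per group — 20 integers — with no two summing to 67.
The 21st integer lands in an occupied pair, forcing a sum of 67.

21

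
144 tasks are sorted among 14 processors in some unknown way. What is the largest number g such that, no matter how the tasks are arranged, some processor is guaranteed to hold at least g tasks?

11

The 14 processors are the holes and the 144 tasks are the pigeons.
If every processor held at most 10 tasks, the total would be at most 14 × 10 = 140, which is less than 144.
So some processor holds at least ⌈144/14⌉ = 11 tasks.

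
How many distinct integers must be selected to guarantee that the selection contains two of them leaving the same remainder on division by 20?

The 20 residue classes mod 20 are the pigeonholes.
With 20 integers one could put 1 in each residue class and have no class reach 2.
The 21st integer pushes some class to 2, so 20·1 + 1 = 21.

21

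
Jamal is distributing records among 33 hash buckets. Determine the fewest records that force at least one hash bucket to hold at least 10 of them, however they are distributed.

With 297 records one could put exactly 9 in each of the 33 hash buckets, and no hash bucket would reach 10.
One more record must land in a hash bucket that already has 9, giving it 10.
So 33 × 9 + 1 = 298 records are required.

298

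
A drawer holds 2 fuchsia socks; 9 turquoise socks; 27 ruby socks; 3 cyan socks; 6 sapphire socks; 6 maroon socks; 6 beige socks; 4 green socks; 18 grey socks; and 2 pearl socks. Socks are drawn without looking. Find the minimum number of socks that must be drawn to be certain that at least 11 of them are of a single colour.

An adversary could hand out at most 10 socks per colour (8 colours run out sooner): 2 + 9 + 10 + 3 + 6 + 6 + 6 + 4 + 10 + 2 = 58 socks and still no colour has 11.
One more sock lands in a colour already at 10, so 59 draws are enough and 58 are not.

59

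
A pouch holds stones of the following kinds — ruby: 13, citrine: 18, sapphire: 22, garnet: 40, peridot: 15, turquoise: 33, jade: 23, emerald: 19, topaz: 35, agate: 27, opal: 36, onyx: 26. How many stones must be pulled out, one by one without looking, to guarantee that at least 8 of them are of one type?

By the pigeonhole principle, put each drawn stone into a box by type. The largest draw with every box below 8 takes min(count, 7) from each type.
Σ min(cᵢ, 7) = 7 + 7 + 7 + 7 + 7 + 7 + 7 + 7 + 7 + 7 + 7 + 7 = 84.
Draw number 84 + 1 = 85 must push one box to 8.

85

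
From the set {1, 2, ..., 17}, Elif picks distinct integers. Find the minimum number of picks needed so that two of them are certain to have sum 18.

10

Group the elements by complementary pair {x, 18−x}: {1,17}, {2,16}, {3,15}, …, giving 8 two-element pairs and the single value 9 (it cannot pair with itself since the integers are distinct).
By the pigeonhole principle, treating each of those 9 groups as a pigeonhole, one can pick one integer per group — 9 integers — with no two summing to 18.
The 10th integer lands in an occupied pair, forcing a sum of 18.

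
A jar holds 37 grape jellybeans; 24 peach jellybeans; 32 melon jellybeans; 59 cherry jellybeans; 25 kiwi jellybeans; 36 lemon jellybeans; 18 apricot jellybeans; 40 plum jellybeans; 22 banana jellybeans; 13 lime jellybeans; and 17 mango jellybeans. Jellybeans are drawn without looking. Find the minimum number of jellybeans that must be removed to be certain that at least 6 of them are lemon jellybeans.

In the worst case for collecting lemon jellybeans, every non-lemon jellybean comes out first.
There are 37 + 24 + 32 + 59 + 25 + 18 + 40 + 22 + 13 + 17 = 287 non-lemon jellybeans altogether.
After those, each further jellybean must be lemon, so 287 + 6 = 293 draws guarantee 6 lemon jellybeans.

293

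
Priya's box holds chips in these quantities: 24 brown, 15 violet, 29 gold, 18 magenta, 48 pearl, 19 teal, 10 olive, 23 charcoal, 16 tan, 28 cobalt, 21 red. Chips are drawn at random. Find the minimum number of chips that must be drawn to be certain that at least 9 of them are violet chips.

245

In the worst case for collecting violet chips, every non-violet chip comes out first.
There are 24 + 29 + 18 + 48 + 19 + 10 + 23 + 16 + 28 + 21 = 236 non-violet chips altogether.
After those, each further chip must be violet, so 236 + 9 = 245 draws guarantee 9 violet chips.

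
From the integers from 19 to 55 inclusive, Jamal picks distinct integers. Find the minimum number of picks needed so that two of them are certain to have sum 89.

27

Group the elements by complementary pair {x, 89−x}: {34,55}, {35,54}, {36,53}, …, giving 11 two-element pairs and 15 integers whose partner 89−x falls outside [19,55].
By the pigeonhole principle, treating each of those 26 groups as a pigeonhole, one can pick one integer per group — 26 integers — with no two summing to 89.
The 27th integer lands in an occupied pair, forcing a sum of 89.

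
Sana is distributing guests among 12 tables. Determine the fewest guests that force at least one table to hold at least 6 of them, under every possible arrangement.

With 60 guests one could put exactly 5 in each of the 12 tables, and no table would reach 6.
Pigeonhole: one more guest must land in a table that already has 5, giving it 6.
So 12 × 5 + 1 = 61 guests are required.

61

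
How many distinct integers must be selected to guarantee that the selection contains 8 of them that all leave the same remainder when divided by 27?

190

The 27 residue classes mod 27 are the pigeonholes.
With 189 integers one could put 7 in each residue class and have no class reach 8.
The 190th integer pushes some class to 8, so 27·7 + 1 = 190.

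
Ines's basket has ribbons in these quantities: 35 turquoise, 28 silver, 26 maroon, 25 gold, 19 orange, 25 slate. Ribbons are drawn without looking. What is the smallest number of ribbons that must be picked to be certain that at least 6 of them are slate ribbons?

In the worst case for collecting slate ribbons, every non-slate ribbon comes out first.
There are 35 + 28 + 26 + 25 + 19 = 133 non-slate ribbons altogether.
After those, each further ribbon must be slate, so 133 + 6 = 139 draws guarantee 6 slate ribbons.

139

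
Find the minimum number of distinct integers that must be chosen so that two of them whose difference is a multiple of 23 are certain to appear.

24

Integers whose pairwise differences are multiples of 23 are exactly those sharing a remainder mod 23. Pigeonhole: the 23 residue classes mod 23 are the pigeonholes.
With 23 integers one could put 1 in each residue class and have no class reach 2.
The 24th integer pushes some class to 2, so 23·1 + 1 = 24.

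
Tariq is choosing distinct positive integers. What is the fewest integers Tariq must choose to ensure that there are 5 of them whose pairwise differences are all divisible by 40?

Integers whose pairwise differences are multiples of 40 are exactly those sharing a remainder mod 40. The 40 residue classes mod 40 are the pigeonholes.
With 160 integers one could put 4 in each residue class and have no class reach 5.
The 161st integer pushes some class to 5, so 40·4 + 1 = 161.

161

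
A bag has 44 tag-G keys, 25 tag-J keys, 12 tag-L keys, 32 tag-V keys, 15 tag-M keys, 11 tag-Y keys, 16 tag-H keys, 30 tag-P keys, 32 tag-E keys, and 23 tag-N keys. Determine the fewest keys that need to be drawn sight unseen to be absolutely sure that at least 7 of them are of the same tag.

61

An adversary could hand out at most 6 keys per tag: 6 + 6 + 6 + 6 + 6 + 6 + 6 + 6 + 6 + 6 = 60 keys and still no tag has 7.
One more key lands in a tag already at 6, so 61 draws are enough and 60 are not.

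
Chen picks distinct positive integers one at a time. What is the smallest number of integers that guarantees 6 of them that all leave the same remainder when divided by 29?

146

The 29 residue classes mod 29 are the pigeonholes.
With 145 integers one could put 5 in each residue class and have no class reach 6.
The 146th integer pushes some class to 6, so 29·5 + 1 = 146.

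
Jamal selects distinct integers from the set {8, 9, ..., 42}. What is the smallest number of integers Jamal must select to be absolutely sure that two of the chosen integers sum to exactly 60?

24

Group the elements by complementary pair {x, 60−x}: {18,42}, {19,41}, {20,40}, …, giving 12 two-element pairs, the single value 30 (it cannot pair with itself since the integers are distinct), and 10 integers whose partner 60−x falls outside [8,42].
Treating each of those 23 groups as a pigeonhole, one can pick one integer per group — 23 integers — with no two summing to 60.
The 24th integer lands in an occupied pair, forcing a sum of 60.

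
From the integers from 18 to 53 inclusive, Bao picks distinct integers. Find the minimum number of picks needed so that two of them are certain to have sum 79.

23

Group the elements by complementary pair {x, 79−x}: {26,53}, {27,52}, {28,51}, …, giving 14 two-element pairs and 8 integers whose partner 79−x falls outside [18,53].
Treating each of those 22 groups as a pigeonhole, one can pick one integer per group — 22 integers — with no two summing to 79.
The 23rd integer lands in an occupied pair, forcing a sum of 79.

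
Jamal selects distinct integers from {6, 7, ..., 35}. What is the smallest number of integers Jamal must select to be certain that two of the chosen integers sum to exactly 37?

Two chosen integers sum to 37 exactly when both halves of some pair {x, 37−x} with 6 ≤ x ≤ 37−x ≤ 31 are chosen — 13 such pairs.
The remaining 4 elements (those with no distinct partner in range) can never complete a 37-sum, so the worst case takes all of them and one from each pair: 4 + 13 = 17.
By pigeonhole, the 18th integer has to be the second member of some pair, so 17 + 1 = 18.

18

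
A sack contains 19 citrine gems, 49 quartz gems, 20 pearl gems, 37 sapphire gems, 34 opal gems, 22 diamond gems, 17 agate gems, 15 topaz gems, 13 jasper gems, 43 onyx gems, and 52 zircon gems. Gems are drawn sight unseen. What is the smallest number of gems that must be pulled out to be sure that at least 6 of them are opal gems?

293

In the worst case for collecting opal gems, every non-opal gem comes out first.
There are 19 + 49 + 20 + 37 + 22 + 17 + 15 + 13 + 43 + 52 = 287 non-opal gems altogether.
After those, each further gem must be opal, so 287 + 6 = 293 draws guarantee 6 opal gems.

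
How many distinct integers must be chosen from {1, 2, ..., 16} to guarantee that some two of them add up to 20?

11

Group the elements by complementary pair {x, 20−x}: {4,16}, {5,15}, {6,14}, …, giving 6 two-element pairs; the single value 10 (it cannot pair with itself since the integers are distinct); and 3 integers whose partner 20−x falls outside [1,16].
Treating each of those 10 groups as a pigeonhole, one can pick one integer per group — 10 integers — with no two summing to 20.
The 11th integer lands in an occupied pair, forcing a sum of 20.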